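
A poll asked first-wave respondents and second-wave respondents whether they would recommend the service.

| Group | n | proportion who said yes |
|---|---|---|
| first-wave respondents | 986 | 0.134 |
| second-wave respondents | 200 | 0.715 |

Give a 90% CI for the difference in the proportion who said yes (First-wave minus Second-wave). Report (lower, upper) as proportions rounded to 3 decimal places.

(-0.636, -0.526)

SE₁ = √(p̂₁(1−p̂₁)/n₁) = √(0.1340·0.8660/986) = 0.01085; SE₂ = √(0.7150·0.2850/200) = 0.03192.
Independent samples: SE of the difference = √(SE₁² + SE₂²) = √(0.0001177225 + 0.0010188864) = 0.03371.
z* for 90% confidence is 1.645, so the margin of error is 1.645 × 0.03371 = 0.05545.
Point estimate p̂₁ − p̂₂ = 0.1340 − 0.7150 = -0.5810.
-0.5810 ± 0.05545 → (-0.636, -0.526).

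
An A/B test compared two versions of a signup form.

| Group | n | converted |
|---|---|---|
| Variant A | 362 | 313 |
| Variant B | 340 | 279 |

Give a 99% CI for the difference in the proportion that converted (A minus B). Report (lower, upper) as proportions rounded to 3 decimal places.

p̂₁ = 313/362 = 0.8646 and p̂₂ = 279/340 = 0.8206.
SE₁ = √(p̂₁(1−p̂₁)/n₁) = √(0.8646·0.1354/362) = 0.01798; SE₂ = √(0.8206·0.1794/340) = 0.02081.
Independent samples: SE of the difference = √(SE₁² + SE₂²) = √(0.0003232804 + 0.0004330561) = 0.02750.
z* for 99% confidence is 2.576, so the margin of error is 2.576 × 0.02750 = 0.07084.
Point estimate p̂₁ − p̂₂ = 0.8646 − 0.8206 = 0.0440.
0.0440 ± 0.07084 → (-0.027, 0.115).

(-0.027, 0.115)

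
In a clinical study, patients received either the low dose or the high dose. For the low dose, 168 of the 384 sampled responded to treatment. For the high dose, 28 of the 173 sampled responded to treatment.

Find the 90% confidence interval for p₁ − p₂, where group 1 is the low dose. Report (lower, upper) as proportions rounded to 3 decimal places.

First, p̂₁ = 168/384 = 0.4375; p̂₂ = 28/173 = 0.1618.
The two standard errors are √(0.4375×0.5625/384) = 0.02532 and √(0.1618×0.8382/173) = 0.02800.
Because the samples are independent, SE_diff = √(0.02532² + 0.02800²) = 0.03775.
Using z* = 1.645 for 90%, ME = 1.645 × 0.03775 = 0.06210.
p̂₁ − p̂₂ = 0.2757; interval 0.2757 ± 0.06210 gives (0.214, 0.338).

(0.214, 0.338)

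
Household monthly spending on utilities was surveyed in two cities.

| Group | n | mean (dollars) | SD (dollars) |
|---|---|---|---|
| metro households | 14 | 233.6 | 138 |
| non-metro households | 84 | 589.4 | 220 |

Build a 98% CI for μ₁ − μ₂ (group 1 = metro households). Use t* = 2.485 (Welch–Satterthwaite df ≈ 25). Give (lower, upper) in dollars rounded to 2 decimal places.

SE₁ = s₁/√n₁ = 138/√14 = 36.8821; SE₂ = 220/√84 = 24.0040.
Independent samples, unequal variances: SE_diff = √(SE₁² + SE₂²) = √(1360.28930041 + 576.192016) = 44.0055.
t* = 2.485, so margin of error = 2.485 × 44.0055 = 109.3537.
Difference in means = 233.6 − 589.4 = -355.8000.
-355.8000 ± 109.3537 → (-465.15, -246.45).

(-465.15, -246.45)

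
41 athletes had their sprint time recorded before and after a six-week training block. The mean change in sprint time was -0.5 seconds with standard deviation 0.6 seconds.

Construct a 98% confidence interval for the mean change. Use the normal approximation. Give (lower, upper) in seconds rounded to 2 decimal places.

Paired design: SE = s_d/√n = 0.6/√41 = 0.0937.
z* = 2.326; margin of error = 2.326 × 0.0937 = 0.2179.
-0.5 ± 0.2179 → (-0.72, -0.28).

(-0.72, -0.28)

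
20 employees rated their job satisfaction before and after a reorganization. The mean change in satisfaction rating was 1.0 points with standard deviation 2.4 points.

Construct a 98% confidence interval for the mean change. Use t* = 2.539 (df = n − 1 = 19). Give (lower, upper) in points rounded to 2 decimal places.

Paired design: SE = s_d/√n = 2.4/√20 = 0.5367.
t* = 2.539; margin of error = 2.539 × 0.5367 = 1.3627.
1.0 ± 1.3627 → (-0.36, 2.36).

(-0.36, 2.36)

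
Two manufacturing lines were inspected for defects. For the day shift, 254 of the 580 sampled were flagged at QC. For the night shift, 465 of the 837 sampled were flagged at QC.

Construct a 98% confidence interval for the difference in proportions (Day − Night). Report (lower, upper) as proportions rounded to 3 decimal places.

(-0.180, -0.055)

p̂₁ = 254/580 = 0.4379 and p̂₂ = 465/837 = 0.5556.
SE₁ = √(p̂₁(1−p̂₁)/n₁) = √(0.4379·0.5621/580) = 0.02060; SE₂ = √(0.5556·0.4444/837) = 0.01718.
Independent samples: SE of the difference = √(SE₁² + SE₂²) = √(0.00042436 + 0.0002951524) = 0.02682.
z* for 98% confidence is 2.326, so the margin of error is 2.326 × 0.02682 = 0.06238.
Point estimate p̂₁ − p̂₂ = 0.4379 − 0.5556 = -0.1177.
-0.1177 ± 0.06238 → (-0.180, -0.055).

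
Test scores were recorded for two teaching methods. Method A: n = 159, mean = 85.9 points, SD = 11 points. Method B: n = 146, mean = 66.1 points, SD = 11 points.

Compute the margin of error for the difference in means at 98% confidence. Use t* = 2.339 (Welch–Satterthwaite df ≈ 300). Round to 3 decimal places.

2.949

Standard errors of each mean: 11/√159 = 0.8724 and 11/√146 = 0.9104.
SE(x̄₁ − x̄₂) = √(0.8724² + 0.9104²) = 1.2609 for independent samples with unequal variances.
With t* = 2.339, the margin is 2.339 × 1.2609 = 2.9492.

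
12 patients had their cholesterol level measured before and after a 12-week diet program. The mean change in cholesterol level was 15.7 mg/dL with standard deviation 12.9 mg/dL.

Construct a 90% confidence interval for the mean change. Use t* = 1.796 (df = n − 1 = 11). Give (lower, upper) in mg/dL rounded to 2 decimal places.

This is a matched-pairs design, so SE = s_d/√n = 12.9/√12 = 3.7239.
Margin = 1.796 × 3.7239 = 6.6881; the interval is 15.7 ± 6.6881 = (9.01, 22.39).

(9.01, 22.39)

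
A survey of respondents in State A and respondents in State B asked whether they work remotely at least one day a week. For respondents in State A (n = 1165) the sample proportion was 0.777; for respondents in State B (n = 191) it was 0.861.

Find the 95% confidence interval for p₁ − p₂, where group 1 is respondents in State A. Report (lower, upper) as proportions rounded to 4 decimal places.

(-0.1386, -0.0294)

Each SE is √(p̂(1−p̂)/n): √(0.7770·0.2230/1165) = 0.01220 and √(0.8610·0.1390/191) = 0.02503.
SE(p̂₁ − p̂₂) = √(SE₁² + SE₂²) = √(0.00014884 + 0.0006265009) = 0.02784, since the two samples are independent.
At 95% confidence z* = 1.960; margin = 1.960 × 0.02784 = 0.05457.
The difference is 0.7770 − 0.8610 = -0.0840, so the interval is -0.0840 ± 0.05457 = (-0.1386, -0.0294).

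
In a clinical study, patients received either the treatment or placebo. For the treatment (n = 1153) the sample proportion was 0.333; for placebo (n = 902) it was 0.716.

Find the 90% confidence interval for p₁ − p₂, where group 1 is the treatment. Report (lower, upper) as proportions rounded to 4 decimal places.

(-0.4166, -0.3494)

Each SE is √(p̂(1−p̂)/n): √(0.3330·0.6670/1153) = 0.01388 and √(0.7160·0.2840/902) = 0.01501.
SE(p̂₁ − p̂₂) = √(SE₁² + SE₂²) = √(0.0001926544 + 0.0002253001) = 0.02044, since the two samples are independent.
At 90% confidence z* = 1.645; margin = 1.645 × 0.02044 = 0.03362.
The difference is 0.3330 − 0.7160 = -0.3830, so the interval is -0.3830 ± 0.03362 = (-0.4166, -0.3494).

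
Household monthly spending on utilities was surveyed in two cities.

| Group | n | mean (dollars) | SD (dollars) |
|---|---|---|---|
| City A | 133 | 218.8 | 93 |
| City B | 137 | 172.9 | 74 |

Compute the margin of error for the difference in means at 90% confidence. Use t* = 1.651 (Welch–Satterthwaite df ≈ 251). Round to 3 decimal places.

16.918

Standard errors of each mean: 93/√133 = 8.0641 and 74/√137 = 6.3222.
SE(x̄₁ − x̄₂) = √(8.0641² + 6.3222²) = 10.2469 for independent samples with unequal variances.
With t* = 1.651, the margin is 1.651 × 10.2469 = 16.9176.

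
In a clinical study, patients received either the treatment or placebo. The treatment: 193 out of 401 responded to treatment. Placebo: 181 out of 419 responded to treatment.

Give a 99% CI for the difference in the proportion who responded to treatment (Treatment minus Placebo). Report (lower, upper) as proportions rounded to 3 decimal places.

First, p̂₁ = 193/401 = 0.4813; p̂₂ = 181/419 = 0.4320.
The two standard errors are √(0.4813×0.5187/401) = 0.02495 and √(0.4320×0.5680/419) = 0.02420.
Because the samples are independent, SE_diff = √(0.02495² + 0.02420²) = 0.03476.
Using z* = 2.576 for 99%, ME = 2.576 × 0.03476 = 0.08954.
p̂₁ − p̂₂ = 0.0493; interval 0.0493 ± 0.08954 gives (-0.040, 0.139).

(-0.040, 0.139)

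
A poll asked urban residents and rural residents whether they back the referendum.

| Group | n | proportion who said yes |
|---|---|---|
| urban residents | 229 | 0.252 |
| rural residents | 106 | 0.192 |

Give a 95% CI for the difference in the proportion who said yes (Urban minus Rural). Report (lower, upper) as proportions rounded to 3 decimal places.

SE₁ = √(p̂₁(1−p̂₁)/n₁) = √(0.2520·0.7480/229) = 0.02869; SE₂ = √(0.1920·0.8080/106) = 0.03826.
Independent samples: SE of the difference = √(SE₁² + SE₂²) = √(0.0008231161 + 0.0014638276) = 0.04782.
z* for 95% confidence is 1.960, so the margin of error is 1.960 × 0.04782 = 0.09373.
Point estimate p̂₁ − p̂₂ = 0.2520 − 0.1920 = 0.0600.
0.0600 ± 0.09373 → (-0.034, 0.154).

(-0.034, 0.154)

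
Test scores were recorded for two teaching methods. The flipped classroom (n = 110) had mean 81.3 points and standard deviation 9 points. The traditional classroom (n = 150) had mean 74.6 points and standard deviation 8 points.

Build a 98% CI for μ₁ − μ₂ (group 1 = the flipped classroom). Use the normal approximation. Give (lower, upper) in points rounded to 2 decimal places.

Standard errors of each mean: 9/√110 = 0.8581 and 8/√150 = 0.6532.
SE(x̄₁ − x̄₂) = √(0.8581² + 0.6532²) = 1.0784 for independent samples with unequal variances.
With z* = 2.326, the margin is 2.326 × 1.0784 = 2.5084.
x̄₁ − x̄₂ = 81.3 − 74.6 = 6.7000; the interval is 6.7000 ± 2.5084 = (4.19, 9.21).

(4.19, 9.21)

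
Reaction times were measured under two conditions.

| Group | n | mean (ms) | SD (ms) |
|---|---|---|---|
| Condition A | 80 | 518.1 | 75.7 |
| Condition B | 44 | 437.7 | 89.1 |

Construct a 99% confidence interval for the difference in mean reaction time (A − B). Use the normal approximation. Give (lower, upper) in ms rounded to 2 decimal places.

(39.50, 121.30)

Standard errors of each mean: 75.7/√80 = 8.4635 and 89.1/√44 = 13.4323.
SE(x̄₁ − x̄₂) = √(8.4635² + 13.4323²) = 15.8763 for independent samples with unequal variances.
With z* = 2.576, the margin is 2.576 × 15.8763 = 40.8973.
x̄₁ − x̄₂ = 518.1 − 437.7 = 80.4000; the interval is 80.4000 ± 40.8973 = (39.50, 121.30).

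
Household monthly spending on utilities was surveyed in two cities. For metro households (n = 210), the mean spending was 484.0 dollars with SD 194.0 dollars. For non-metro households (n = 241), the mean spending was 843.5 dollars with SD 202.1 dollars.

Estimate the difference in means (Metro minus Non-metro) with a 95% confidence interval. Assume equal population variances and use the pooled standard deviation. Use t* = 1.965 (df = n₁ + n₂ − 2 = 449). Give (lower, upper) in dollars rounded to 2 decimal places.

s_p = √[((n₁−1)s₁² + (n₂−1)s₂²)/(n₁+n₂−2)] = √[(209·194.0² + 240·202.1²)/449] = 198.3708.
SE = 198.3708·√(1/210 + 1/241) = 18.7261.
With t* = 1.965, margin = 1.965 × 18.7261 = 36.7968.
x̄₁ − x̄₂ = 484.0 − 843.5 = -359.5000; interval -359.5000 ± 36.7968 = (-396.30, -322.70).

(-396.30, -322.70)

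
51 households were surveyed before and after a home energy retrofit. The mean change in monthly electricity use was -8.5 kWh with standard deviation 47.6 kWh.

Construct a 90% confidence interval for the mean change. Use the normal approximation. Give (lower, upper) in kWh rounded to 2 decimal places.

(-19.46, 2.46)

This is a matched-pairs design, so SE = s_d/√n = 47.6/√51 = 6.6653.
Margin = 1.645 × 6.6653 = 10.9644; the interval is -8.5 ± 10.9644 = (-19.46, 2.46).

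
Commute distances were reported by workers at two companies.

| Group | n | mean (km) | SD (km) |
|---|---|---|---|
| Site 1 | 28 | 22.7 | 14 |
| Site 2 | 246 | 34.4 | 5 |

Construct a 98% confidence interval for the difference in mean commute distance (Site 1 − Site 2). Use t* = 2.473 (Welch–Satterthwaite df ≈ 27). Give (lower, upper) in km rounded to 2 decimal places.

(-18.29, -5.11)

Standard errors of each mean: 14/√28 = 2.6458 and 5/√246 = 0.3188.
SE(x̄₁ − x̄₂) = √(2.6458² + 0.3188²) = 2.6649 for independent samples with unequal variances.
With t* = 2.473, the margin is 2.473 × 2.6649 = 6.5903.
x̄₁ − x̄₂ = 22.7 − 34.4 = -11.7000; the interval is -11.7000 ± 6.5903 = (-18.29, -5.11).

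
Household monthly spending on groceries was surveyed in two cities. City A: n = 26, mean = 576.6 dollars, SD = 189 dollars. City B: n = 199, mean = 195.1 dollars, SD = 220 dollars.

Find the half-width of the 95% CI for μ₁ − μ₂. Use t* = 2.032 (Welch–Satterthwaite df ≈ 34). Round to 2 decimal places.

SE₁ = s₁/√n₁ = 189/√26 = 37.0659; SE₂ = 220/√199 = 15.5954.
Independent samples, unequal variances: SE_diff = √(SE₁² + SE₂²) = √(1373.88094281 + 243.21650116) = 40.2132.
t* = 2.032, so margin of error = 2.032 × 40.2132 = 81.7132.

81.71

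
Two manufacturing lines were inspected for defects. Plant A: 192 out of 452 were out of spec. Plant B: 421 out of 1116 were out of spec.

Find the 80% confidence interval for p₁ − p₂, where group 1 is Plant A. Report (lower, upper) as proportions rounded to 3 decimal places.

(0.012, 0.083)

Sample proportions: 192/452 = 0.4248, 421/1116 = 0.3772.
Each SE is √(p̂(1−p̂)/n): √(0.4248·0.5752/452) = 0.02325 and √(0.3772·0.6228/1116) = 0.01451.
SE(p̂₁ − p̂₂) = √(SE₁² + SE₂²) = √(0.0005405625 + 0.0002105401) = 0.02741, since the two samples are independent.
At 80% confidence z* = 1.282; margin = 1.282 × 0.02741 = 0.03514.
The difference is 0.4248 − 0.3772 = 0.0476, so the interval is 0.0476 ± 0.03514 = (0.012, 0.083).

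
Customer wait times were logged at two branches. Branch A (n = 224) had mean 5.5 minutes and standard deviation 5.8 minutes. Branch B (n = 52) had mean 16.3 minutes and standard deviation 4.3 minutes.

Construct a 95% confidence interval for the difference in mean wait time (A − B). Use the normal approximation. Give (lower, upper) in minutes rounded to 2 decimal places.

(-12.19, -9.41)

Standard errors of each mean: 5.8/√224 = 0.3875 and 4.3/√52 = 0.5963.
SE(x̄₁ − x̄₂) = √(0.3875² + 0.5963²) = 0.7111 for independent samples with unequal variances.
With z* = 1.960, the margin is 1.960 × 0.7111 = 1.3938.
x̄₁ − x̄₂ = 5.5 − 16.3 = -10.8000; the interval is -10.8000 ± 1.3938 = (-12.19, -9.41).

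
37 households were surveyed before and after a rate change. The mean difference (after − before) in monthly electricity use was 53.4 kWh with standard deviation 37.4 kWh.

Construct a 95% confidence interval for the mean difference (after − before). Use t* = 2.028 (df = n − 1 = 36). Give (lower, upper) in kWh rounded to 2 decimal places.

(40.93, 65.87)

This is a matched-pairs design, so SE = s_d/√n = 37.4/√37 = 6.1485.
Margin = 2.028 × 6.1485 = 12.4692; the interval is 53.4 ± 12.4692 = (40.93, 65.87).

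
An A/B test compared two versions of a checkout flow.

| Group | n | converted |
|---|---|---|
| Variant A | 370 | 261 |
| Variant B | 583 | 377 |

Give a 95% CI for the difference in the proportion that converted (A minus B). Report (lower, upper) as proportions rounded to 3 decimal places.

p̂₁ = 261/370 = 0.7054 and p̂₂ = 377/583 = 0.6467.
SE₁ = √(p̂₁(1−p̂₁)/n₁) = √(0.7054·0.2946/370) = 0.02370; SE₂ = √(0.6467·0.3533/583) = 0.01980.
Independent samples: SE of the difference = √(SE₁² + SE₂²) = √(0.00056169 + 0.00039204) = 0.03088.
z* for 95% confidence is 1.960, so the margin of error is 1.960 × 0.03088 = 0.06052.
Point estimate p̂₁ − p̂₂ = 0.7054 − 0.6467 = 0.0587.
0.0587 ± 0.06052 → (-0.002, 0.119).

(-0.002, 0.119)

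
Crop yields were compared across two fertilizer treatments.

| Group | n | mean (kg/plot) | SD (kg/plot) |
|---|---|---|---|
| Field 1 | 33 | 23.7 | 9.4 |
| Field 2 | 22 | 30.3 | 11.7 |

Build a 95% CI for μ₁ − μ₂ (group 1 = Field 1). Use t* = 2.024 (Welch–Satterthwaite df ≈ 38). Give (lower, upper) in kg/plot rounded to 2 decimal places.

SE₁ = s₁/√n₁ = 9.4/√33 = 1.6363; SE₂ = 11.7/√22 = 2.4944.
Independent samples, unequal variances: SE_diff = √(SE₁² + SE₂²) = √(2.67747769 + 6.22203136) = 2.9832.
t* = 2.024, so margin of error = 2.024 × 2.9832 = 6.0380.
Difference in means = 23.7 − 30.3 = -6.6000.
-6.6000 ± 6.0380 → (-12.64, -0.56).

(-12.64, -0.56)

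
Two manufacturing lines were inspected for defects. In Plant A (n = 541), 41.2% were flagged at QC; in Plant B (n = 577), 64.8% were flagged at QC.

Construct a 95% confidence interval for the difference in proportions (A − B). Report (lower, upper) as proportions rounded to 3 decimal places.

(-0.293, -0.179)

Each SE is √(p̂(1−p̂)/n): √(0.4120·0.5880/541) = 0.02116 and √(0.6480·0.3520/577) = 0.01988.
SE(p̂₁ − p̂₂) = √(SE₁² + SE₂²) = √(0.0004477456 + 0.0003952144) = 0.02903, since the two samples are independent.
At 95% confidence z* = 1.960; margin = 1.960 × 0.02903 = 0.05690.
The difference is 0.4120 − 0.6480 = -0.2360, so the interval is -0.2360 ± 0.05690 = (-0.293, -0.179).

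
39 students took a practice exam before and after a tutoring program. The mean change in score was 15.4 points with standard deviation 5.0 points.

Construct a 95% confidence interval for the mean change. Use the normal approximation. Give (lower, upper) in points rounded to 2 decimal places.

(13.83, 16.97)

This is a matched-pairs design, so SE = s_d/√n = 5.0/√39 = 0.8006.
Margin = 1.960 × 0.8006 = 1.5692; the interval is 15.4 ± 1.5692 = (13.83, 16.97).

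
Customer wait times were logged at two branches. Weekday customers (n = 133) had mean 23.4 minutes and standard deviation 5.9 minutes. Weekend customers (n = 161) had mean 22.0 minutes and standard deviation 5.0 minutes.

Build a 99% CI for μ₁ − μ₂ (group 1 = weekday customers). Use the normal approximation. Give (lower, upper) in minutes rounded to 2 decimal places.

Per-group SEs: s₁/√n₁ = 5.9/√133 = 0.5116, s₂/√n₂ = 5.0/√161 = 0.3941.
Unpooled SE of the difference: √(0.26173456 + 0.15531481) = 0.6458.
Margin of error = z* · SE = 2.576 × 0.6458 = 1.6636.
x̄₁ − x̄₂ = 23.4 − 22.0 = 1.4000.
CI: 1.4000 ± 1.6636 = (-0.26, 3.06).

(-0.26, 3.06)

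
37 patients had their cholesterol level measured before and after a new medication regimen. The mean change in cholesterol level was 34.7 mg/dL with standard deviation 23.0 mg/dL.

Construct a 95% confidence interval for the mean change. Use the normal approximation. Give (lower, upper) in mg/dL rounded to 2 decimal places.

(27.29, 42.11)

Paired design: SE = s_d/√n = 23.0/√37 = 3.7812.
z* = 1.960; margin of error = 1.960 × 3.7812 = 7.4112.
34.7 ± 7.4112 → (27.29, 42.11).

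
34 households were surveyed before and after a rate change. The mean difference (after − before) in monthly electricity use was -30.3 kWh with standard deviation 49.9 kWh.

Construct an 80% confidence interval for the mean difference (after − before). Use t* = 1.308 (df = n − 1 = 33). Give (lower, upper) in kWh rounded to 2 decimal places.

Paired design: SE = s_d/√n = 49.9/√34 = 8.5578.
t* = 1.308; margin of error = 1.308 × 8.5578 = 11.1936.
-30.3 ± 11.1936 → (-41.49, -19.11).

(-41.49, -19.11)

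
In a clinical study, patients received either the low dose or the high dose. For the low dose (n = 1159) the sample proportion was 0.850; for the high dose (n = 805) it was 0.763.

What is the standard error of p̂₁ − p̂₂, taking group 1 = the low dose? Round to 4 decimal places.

The two standard errors are √(0.8500×0.1500/1159) = 0.01049 and √(0.7630×0.2370/805) = 0.01499.
Because the samples are independent, SE_diff = √(0.01049² + 0.01499²) = 0.01830.

0.0183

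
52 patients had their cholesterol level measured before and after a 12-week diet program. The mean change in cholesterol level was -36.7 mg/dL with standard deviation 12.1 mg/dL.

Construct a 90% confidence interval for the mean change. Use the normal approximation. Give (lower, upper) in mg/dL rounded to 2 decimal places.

This is a matched-pairs design, so SE = s_d/√n = 12.1/√52 = 1.6780.
Margin = 1.645 × 1.6780 = 2.7603; the interval is -36.7 ± 2.7603 = (-39.46, -33.94).

(-39.46, -33.94)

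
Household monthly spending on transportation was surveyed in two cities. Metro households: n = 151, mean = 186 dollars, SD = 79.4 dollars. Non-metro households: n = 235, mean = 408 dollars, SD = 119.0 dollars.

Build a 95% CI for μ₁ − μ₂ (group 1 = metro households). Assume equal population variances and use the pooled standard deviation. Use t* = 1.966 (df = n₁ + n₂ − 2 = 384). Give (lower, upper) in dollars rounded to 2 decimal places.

(-243.60, -200.40)

s_p = √[((n₁−1)s₁² + (n₂−1)s₂²)/(n₁+n₂−2)] = √[(150·79.4² + 234·119.0²)/384] = 105.3186.
SE = 105.3186·√(1/151 + 1/235) = 10.9844.
With t* = 1.966, margin = 1.966 × 10.9844 = 21.5953.
x̄₁ − x̄₂ = 186 − 408 = -222.0000; interval -222.0000 ± 21.5953 = (-243.60, -200.40).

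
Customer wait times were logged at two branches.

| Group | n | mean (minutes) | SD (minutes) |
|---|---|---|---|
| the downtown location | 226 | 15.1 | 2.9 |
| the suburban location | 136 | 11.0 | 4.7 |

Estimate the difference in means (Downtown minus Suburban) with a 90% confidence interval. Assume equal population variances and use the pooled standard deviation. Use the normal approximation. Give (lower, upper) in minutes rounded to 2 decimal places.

(3.44, 4.76)

Pooled variance s_p² = [225·2.9² + 135·4.7²] / (226+136−2) = 13.5400, so s_p = 3.6797.
SE_diff = s_p·√(1/n₁ + 1/n₂) = 3.6797·√(1/226 + 1/136) = 0.3993.
z* = 1.645; margin = 1.645 × 0.3993 = 0.6568.
Difference = 15.1 − 11.0 = 4.1000.
4.1000 ± 0.6568 → (3.44, 4.76).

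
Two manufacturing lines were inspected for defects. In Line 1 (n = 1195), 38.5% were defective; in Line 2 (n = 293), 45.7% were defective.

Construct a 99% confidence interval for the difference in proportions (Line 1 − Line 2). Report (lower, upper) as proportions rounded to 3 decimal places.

The two standard errors are √(0.3850×0.6150/1195) = 0.01408 and √(0.4570×0.5430/293) = 0.02910.
Because the samples are independent, SE_diff = √(0.01408² + 0.02910²) = 0.03233.
Using z* = 2.576 for 99%, ME = 2.576 × 0.03233 = 0.08328.
p̂₁ − p̂₂ = -0.0720; interval -0.0720 ± 0.08328 gives (-0.155, 0.011).

(-0.155, 0.011)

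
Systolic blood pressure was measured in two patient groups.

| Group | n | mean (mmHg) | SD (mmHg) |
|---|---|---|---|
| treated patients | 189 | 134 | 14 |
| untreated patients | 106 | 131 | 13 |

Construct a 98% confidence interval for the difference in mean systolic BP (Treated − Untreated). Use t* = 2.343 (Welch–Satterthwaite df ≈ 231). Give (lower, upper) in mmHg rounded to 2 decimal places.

(-0.80, 6.80)

SE₁ = s₁/√n₁ = 14/√189 = 1.0184; SE₂ = 13/√106 = 1.2627.
Independent samples, unequal variances: SE_diff = √(SE₁² + SE₂²) = √(1.03713856 + 1.59441129) = 1.6222.
t* = 2.343, so margin of error = 2.343 × 1.6222 = 3.8008.
Difference in means = 134 − 131 = 3.0000.
3.0000 ± 3.8008 → (-0.80, 6.80).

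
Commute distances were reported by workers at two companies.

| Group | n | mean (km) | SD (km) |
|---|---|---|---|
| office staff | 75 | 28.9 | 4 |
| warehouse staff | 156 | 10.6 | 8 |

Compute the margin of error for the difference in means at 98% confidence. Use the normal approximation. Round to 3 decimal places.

Standard errors of each mean: 4/√75 = 0.4619 and 8/√156 = 0.6405.
SE(x̄₁ − x̄₂) = √(0.4619² + 0.6405²) = 0.7897 for independent samples with unequal variances.
With z* = 2.326, the margin is 2.326 × 0.7897 = 1.8368.

1.837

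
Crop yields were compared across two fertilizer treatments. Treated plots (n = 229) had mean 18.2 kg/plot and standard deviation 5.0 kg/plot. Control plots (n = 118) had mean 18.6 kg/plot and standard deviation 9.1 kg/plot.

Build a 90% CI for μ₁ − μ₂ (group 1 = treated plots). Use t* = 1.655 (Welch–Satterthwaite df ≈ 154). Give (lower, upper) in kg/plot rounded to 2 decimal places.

Standard errors of each mean: 5.0/√229 = 0.3304 and 9.1/√118 = 0.8377.
SE(x̄₁ − x̄₂) = √(0.3304² + 0.8377²) = 0.9005 for independent samples with unequal variances.
With t* = 1.655, the margin is 1.655 × 0.9005 = 1.4903.
x̄₁ − x̄₂ = 18.2 − 18.6 = -0.4000; the interval is -0.4000 ± 1.4903 = (-1.89, 1.09).

(-1.89, 1.09)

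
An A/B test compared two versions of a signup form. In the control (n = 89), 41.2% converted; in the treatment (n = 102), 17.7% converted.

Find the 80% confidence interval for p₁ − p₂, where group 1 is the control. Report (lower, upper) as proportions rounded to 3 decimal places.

The two standard errors are √(0.4120×0.5880/89) = 0.05217 and √(0.1770×0.8230/102) = 0.03779.
Because the samples are independent, SE_diff = √(0.05217² + 0.03779²) = 0.06442.
Using z* = 1.282 for 80%, ME = 1.282 × 0.06442 = 0.08259.
p̂₁ − p̂₂ = 0.2350; interval 0.2350 ± 0.08259 gives (0.152, 0.318).

(0.152, 0.318)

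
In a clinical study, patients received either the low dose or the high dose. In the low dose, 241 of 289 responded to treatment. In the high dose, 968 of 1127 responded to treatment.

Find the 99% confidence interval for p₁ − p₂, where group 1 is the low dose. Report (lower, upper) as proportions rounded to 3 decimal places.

(-0.087, 0.037)

First, p̂₁ = 241/289 = 0.8339; p̂₂ = 968/1127 = 0.8589.
The two standard errors are √(0.8339×0.1661/289) = 0.02189 and √(0.8589×0.1411/1127) = 0.01037.
Because the samples are independent, SE_diff = √(0.02189² + 0.01037²) = 0.02422.
Using z* = 2.576 for 99%, ME = 2.576 × 0.02422 = 0.06239.
p̂₁ − p̂₂ = -0.0250; interval -0.0250 ± 0.06239 gives (-0.087, 0.037).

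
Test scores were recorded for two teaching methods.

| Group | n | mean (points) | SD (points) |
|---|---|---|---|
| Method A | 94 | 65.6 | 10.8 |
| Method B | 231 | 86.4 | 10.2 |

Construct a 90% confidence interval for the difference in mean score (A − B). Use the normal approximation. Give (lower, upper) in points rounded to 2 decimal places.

(-22.94, -18.66)

Per-group SEs: s₁/√n₁ = 10.8/√94 = 1.1139, s₂/√n₂ = 10.2/√231 = 0.6711.
Unpooled SE of the difference: √(1.24077321 + 0.45037521) = 1.3004.
Margin of error = z* · SE = 1.645 × 1.3004 = 2.1392.
x̄₁ − x̄₂ = 65.6 − 86.4 = -20.8000.
CI: -20.8000 ± 2.1392 = (-22.94, -18.66).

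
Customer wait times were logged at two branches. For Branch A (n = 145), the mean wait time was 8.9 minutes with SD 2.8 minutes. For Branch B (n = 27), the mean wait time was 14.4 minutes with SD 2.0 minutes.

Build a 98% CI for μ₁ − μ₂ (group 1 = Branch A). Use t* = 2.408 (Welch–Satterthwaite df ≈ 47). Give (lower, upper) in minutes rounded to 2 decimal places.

Per-group SEs: s₁/√n₁ = 2.8/√145 = 0.2325, s₂/√n₂ = 2.0/√27 = 0.3849.
Unpooled SE of the difference: √(0.05405625 + 0.14814801) = 0.4497.
Margin of error = t* · SE = 2.408 × 0.4497 = 1.0829.
x̄₁ − x̄₂ = 8.9 − 14.4 = -5.5000.
CI: -5.5000 ± 1.0829 = (-6.58, -4.42).

(-6.58, -4.42)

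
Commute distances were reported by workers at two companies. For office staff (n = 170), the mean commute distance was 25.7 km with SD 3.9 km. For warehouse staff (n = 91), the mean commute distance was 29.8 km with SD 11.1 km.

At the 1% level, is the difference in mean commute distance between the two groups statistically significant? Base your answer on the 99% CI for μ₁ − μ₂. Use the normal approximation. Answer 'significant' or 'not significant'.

Standard errors of each mean: 3.9/√170 = 0.2991 and 11.1/√91 = 1.1636.
SE(x̄₁ − x̄₂) = √(0.2991² + 1.1636²) = 1.2014 for independent samples with unequal variances.
With z* = 2.576, the margin is 2.576 × 1.2014 = 3.0948.
x̄₁ − x̄₂ = 25.7 − 29.8 = -4.1000; the interval is -4.1000 ± 3.0948 = (-7.1948, -1.0052).
The interval (-7.1948, -1.0052) does not contain 0, so the difference is significant.

significant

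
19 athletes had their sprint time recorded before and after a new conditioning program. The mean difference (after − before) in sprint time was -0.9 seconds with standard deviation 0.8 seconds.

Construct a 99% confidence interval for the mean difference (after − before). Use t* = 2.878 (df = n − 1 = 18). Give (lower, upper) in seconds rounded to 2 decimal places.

This is a matched-pairs design, so SE = s_d/√n = 0.8/√19 = 0.1835.
Margin = 2.878 × 0.1835 = 0.5281; the interval is -0.9 ± 0.5281 = (-1.43, -0.37).

(-1.43, -0.37)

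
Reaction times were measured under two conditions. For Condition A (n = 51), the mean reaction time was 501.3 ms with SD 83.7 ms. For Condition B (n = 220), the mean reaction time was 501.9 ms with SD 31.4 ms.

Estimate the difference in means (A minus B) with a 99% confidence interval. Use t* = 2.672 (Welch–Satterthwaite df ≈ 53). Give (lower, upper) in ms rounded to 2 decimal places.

Standard errors of each mean: 83.7/√51 = 11.7203 and 31.4/√220 = 2.1170.
SE(x̄₁ − x̄₂) = √(11.7203² + 2.1170²) = 11.9100 for independent samples with unequal variances.
With t* = 2.672, the margin is 2.672 × 11.9100 = 31.8235.
x̄₁ − x̄₂ = 501.3 − 501.9 = -0.6000; the interval is -0.6000 ± 31.8235 = (-32.42, 31.22).

(-32.42, 31.22)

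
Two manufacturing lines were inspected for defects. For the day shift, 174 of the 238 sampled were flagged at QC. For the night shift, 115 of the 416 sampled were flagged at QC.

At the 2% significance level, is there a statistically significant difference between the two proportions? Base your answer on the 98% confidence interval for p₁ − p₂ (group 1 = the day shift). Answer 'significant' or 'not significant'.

significant

First, p̂₁ = 174/238 = 0.7311; p̂₂ = 115/416 = 0.2764.
The two standard errors are √(0.7311×0.2689/238) = 0.02874 and √(0.2764×0.7236/416) = 0.02193.
Because the samples are independent, SE_diff = √(0.02874² + 0.02193²) = 0.03615.
Using z* = 2.326 for 98%, ME = 2.326 × 0.03615 = 0.08408.
p̂₁ − p̂₂ = 0.4547; interval 0.4547 ± 0.08408 gives (0.37062, 0.53878).
The interval (0.37062, 0.53878) does not contain 0, so the difference is significant.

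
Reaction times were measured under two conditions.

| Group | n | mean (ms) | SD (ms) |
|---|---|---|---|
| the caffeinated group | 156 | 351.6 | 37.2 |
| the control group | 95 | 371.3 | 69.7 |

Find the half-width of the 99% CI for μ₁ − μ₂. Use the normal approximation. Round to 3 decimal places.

SE₁ = s₁/√n₁ = 37.2/√156 = 2.9784; SE₂ = 69.7/√95 = 7.1511.
Independent samples, unequal variances: SE_diff = √(SE₁² + SE₂²) = √(8.87086656 + 51.13823121) = 7.7466.
z* = 2.576, so margin of error = 2.576 × 7.7466 = 19.9552.

19.955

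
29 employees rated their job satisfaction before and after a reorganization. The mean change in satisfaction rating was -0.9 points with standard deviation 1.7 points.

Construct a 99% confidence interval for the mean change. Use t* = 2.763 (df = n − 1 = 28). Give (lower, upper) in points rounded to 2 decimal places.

This is a matched-pairs design, so SE = s_d/√n = 1.7/√29 = 0.3157.
Margin = 2.763 × 0.3157 = 0.8723; the interval is -0.9 ± 0.8723 = (-1.77, -0.03).

(-1.77, -0.03)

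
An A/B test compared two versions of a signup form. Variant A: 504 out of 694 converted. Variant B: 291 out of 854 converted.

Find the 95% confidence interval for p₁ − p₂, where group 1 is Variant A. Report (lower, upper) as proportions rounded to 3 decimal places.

(0.340, 0.431)

First, p̂₁ = 504/694 = 0.7262; p̂₂ = 291/854 = 0.3407.
The two standard errors are √(0.7262×0.2738/694) = 0.01693 and √(0.3407×0.6593/854) = 0.01622.
Because the samples are independent, SE_diff = √(0.01693² + 0.01622²) = 0.02345.
Using z* = 1.960 for 95%, ME = 1.960 × 0.02345 = 0.04596.
p̂₁ − p̂₂ = 0.3855; interval 0.3855 ± 0.04596 gives (0.340, 0.431).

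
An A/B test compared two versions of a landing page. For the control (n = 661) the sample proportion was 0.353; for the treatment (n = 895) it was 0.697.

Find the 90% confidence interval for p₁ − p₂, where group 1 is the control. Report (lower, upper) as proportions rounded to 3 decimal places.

The two standard errors are √(0.3530×0.6470/661) = 0.01859 and √(0.6970×0.3030/895) = 0.01536.
Because the samples are independent, SE_diff = √(0.01859² + 0.01536²) = 0.02411.
Using z* = 1.645 for 90%, ME = 1.645 × 0.02411 = 0.03966.
p̂₁ − p̂₂ = -0.3440; interval -0.3440 ± 0.03966 gives (-0.384, -0.304).

(-0.384, -0.304)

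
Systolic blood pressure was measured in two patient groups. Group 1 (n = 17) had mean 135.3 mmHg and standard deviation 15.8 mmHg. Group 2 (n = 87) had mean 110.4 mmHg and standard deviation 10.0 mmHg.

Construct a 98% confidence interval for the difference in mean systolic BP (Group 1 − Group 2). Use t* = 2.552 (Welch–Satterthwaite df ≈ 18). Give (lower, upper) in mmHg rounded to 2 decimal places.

(14.75, 35.05)

Standard errors of each mean: 15.8/√17 = 3.8321 and 10.0/√87 = 1.0721.
SE(x̄₁ − x̄₂) = √(3.8321² + 1.0721²) = 3.9792 for independent samples with unequal variances.
With t* = 2.552, the margin is 2.552 × 3.9792 = 10.1549.
x̄₁ − x̄₂ = 135.3 − 110.4 = 24.9000; the interval is 24.9000 ± 10.1549 = (14.75, 35.05).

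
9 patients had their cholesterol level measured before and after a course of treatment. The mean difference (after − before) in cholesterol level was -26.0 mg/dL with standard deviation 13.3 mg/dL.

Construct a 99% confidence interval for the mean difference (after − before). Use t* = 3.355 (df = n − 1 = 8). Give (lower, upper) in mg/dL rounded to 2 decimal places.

(-40.87, -11.13)

Paired design: SE = s_d/√n = 13.3/√9 = 4.4333.
t* = 3.355; margin of error = 3.355 × 4.4333 = 14.8737.
-26.0 ± 14.8737 → (-40.87, -11.13).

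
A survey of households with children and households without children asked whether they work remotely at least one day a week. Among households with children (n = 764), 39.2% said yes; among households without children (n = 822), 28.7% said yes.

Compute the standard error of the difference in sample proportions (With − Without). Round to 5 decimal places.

The two standard errors are √(0.3920×0.6080/764) = 0.01766 and √(0.2870×0.7130/822) = 0.01578.
Because the samples are independent, SE_diff = √(0.01766² + 0.01578²) = 0.02368.

0.02368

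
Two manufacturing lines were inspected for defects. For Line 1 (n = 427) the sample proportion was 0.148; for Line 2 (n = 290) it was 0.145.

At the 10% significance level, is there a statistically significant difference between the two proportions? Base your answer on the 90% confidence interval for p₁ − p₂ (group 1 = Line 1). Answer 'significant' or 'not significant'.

not significant

The two standard errors are √(0.1480×0.8520/427) = 0.01718 and √(0.1450×0.8550/290) = 0.02068.
Because the samples are independent, SE_diff = √(0.01718² + 0.02068²) = 0.02689.
Using z* = 1.645 for 90%, ME = 1.645 × 0.02689 = 0.04423.
p̂₁ − p̂₂ = 0.0030; interval 0.0030 ± 0.04423 gives (-0.04123, 0.04723).
The interval (-0.04123, 0.04723) contains 0, so the difference is not significant.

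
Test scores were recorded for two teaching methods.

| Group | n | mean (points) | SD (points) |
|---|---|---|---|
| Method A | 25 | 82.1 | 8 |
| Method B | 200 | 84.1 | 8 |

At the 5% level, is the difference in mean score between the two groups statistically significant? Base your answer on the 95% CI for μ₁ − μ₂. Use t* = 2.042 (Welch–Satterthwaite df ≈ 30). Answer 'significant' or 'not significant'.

Per-group SEs: s₁/√n₁ = 8/√25 = 1.6000, s₂/√n₂ = 8/√200 = 0.5657.
Unpooled SE of the difference: √(2.56 + 0.32001649) = 1.6971.
Margin of error = t* · SE = 2.042 × 1.6971 = 3.4655.
x̄₁ − x̄₂ = 82.1 − 84.1 = -2.0000.
CI: -2.0000 ± 3.4655 = (-5.4655, 1.4655).
The interval (-5.4655, 1.4655) contains 0, so the difference is not significant.

not significant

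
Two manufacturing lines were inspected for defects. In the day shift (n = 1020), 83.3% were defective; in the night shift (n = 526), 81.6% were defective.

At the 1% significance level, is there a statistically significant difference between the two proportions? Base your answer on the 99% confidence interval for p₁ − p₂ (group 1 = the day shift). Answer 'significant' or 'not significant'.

not significant

SE₁ = √(p̂₁(1−p̂₁)/n₁) = √(0.8330·0.1670/1020) = 0.01168; SE₂ = √(0.8160·0.1840/526) = 0.01690.
Independent samples: SE of the difference = √(SE₁² + SE₂²) = √(0.0001364224 + 0.00028561) = 0.02054.
z* for 99% confidence is 2.576, so the margin of error is 2.576 × 0.02054 = 0.05291.
Point estimate p̂₁ − p̂₂ = 0.8330 − 0.8160 = 0.0170.
0.0170 ± 0.05291 → (-0.03591, 0.06991).
The interval (-0.03591, 0.06991) contains 0, so the difference is not significant.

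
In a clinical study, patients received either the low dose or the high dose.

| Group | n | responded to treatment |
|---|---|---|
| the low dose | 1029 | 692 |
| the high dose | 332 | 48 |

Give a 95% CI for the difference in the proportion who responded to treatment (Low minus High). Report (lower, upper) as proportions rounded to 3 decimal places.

p̂₁ = 692/1029 = 0.6725 and p̂₂ = 48/332 = 0.1446.
SE₁ = √(p̂₁(1−p̂₁)/n₁) = √(0.6725·0.3275/1029) = 0.01463; SE₂ = √(0.1446·0.8554/332) = 0.01930.
Independent samples: SE of the difference = √(SE₁² + SE₂²) = √(0.0002140369 + 0.00037249) = 0.02422.
z* for 95% confidence is 1.960, so the margin of error is 1.960 × 0.02422 = 0.04747.
Point estimate p̂₁ − p̂₂ = 0.6725 − 0.1446 = 0.5279.
0.5279 ± 0.04747 → (0.480, 0.575).

(0.480, 0.575)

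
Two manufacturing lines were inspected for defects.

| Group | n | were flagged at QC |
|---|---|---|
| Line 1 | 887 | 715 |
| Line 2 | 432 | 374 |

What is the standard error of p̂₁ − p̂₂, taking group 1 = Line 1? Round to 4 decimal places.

p̂₁ = 715/887 = 0.8061 and p̂₂ = 374/432 = 0.8657.
SE₁ = √(p̂₁(1−p̂₁)/n₁) = √(0.8061·0.1939/887) = 0.01327; SE₂ = √(0.8657·0.1343/432) = 0.01641.
Independent samples: SE of the difference = √(SE₁² + SE₂²) = √(0.0001760929 + 0.0002692881) = 0.02110.

0.0211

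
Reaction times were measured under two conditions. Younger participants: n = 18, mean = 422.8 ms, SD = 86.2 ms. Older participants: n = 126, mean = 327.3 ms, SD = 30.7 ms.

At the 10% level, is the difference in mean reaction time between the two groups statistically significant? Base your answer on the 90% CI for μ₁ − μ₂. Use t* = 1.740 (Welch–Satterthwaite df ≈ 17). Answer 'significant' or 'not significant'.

Per-group SEs: s₁/√n₁ = 86.2/√18 = 20.3175, s₂/√n₂ = 30.7/√126 = 2.7350.
Unpooled SE of the difference: √(412.80080625 + 7.480225) = 20.5008.
Margin of error = t* · SE = 1.740 × 20.5008 = 35.6714.
x̄₁ − x̄₂ = 422.8 − 327.3 = 95.5000.
CI: 95.5000 ± 35.6714 = (59.8286, 131.1714).
The interval (59.8286, 131.1714) does not contain 0, so the difference is significant.

significant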